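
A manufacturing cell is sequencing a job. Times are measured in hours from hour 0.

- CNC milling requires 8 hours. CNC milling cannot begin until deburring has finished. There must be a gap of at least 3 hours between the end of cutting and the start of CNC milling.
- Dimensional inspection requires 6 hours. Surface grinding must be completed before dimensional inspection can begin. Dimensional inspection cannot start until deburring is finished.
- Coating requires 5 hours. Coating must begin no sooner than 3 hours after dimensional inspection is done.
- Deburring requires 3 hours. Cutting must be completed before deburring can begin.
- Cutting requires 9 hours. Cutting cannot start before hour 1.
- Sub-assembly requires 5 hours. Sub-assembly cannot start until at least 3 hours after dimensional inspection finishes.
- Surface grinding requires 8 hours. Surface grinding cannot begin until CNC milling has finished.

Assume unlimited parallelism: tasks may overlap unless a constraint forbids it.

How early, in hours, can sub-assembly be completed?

43

After its own release at hour 1, cutting can start at hour 1 and finishes at hour 10.
Deburring cannot begin until cutting (finishes hour 10). It runs from hour 10 to 10 + 3 = hour 13.
CNC milling needs all of deburring (finishes hour 13); cutting (finishes hour 10, plus 3-hour gap → hour 13). That puts its earliest start at hour 13; it finishes at 13 + 8 = hour 21.
After CNC milling (finishes hour 21), surface grinding can start at hour 21 and finishes at hour 29.
Dimensional inspection cannot start until surface grinding (finishes hour 29); deburring (finishes hour 13). The controlling bound is hour 29, so dimensional inspection finishes at 29 + 6 = hour 35.
After dimensional inspection (finishes hour 35, plus 3-hour gap → hour 38), sub-assembly can start at hour 38 and finishes at hour 43.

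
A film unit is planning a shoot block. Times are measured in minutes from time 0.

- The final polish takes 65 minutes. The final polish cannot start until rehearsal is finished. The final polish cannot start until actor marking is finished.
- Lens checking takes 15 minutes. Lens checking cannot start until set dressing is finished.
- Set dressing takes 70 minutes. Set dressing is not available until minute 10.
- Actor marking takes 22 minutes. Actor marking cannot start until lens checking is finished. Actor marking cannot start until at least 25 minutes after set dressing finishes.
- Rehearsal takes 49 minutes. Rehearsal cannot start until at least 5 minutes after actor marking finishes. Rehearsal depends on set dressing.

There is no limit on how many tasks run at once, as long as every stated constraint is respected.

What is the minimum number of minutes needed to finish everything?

246

After its own release at minute 10, set dressing can start at minute 10 and finishes at minute 80.
After set dressing (finishes minute 80), lens checking can start at minute 80 and finishes at minute 95.
For actor marking: lens checking (finishes minute 95); set dressing (finishes minute 80, plus 25-minute gap → minute 105). Taking the maximum gives a start of minute 105, and it finishes at 105 + 22 = minute 127.
For rehearsal: actor marking (finishes minute 127, plus 5-minute gap → minute 132); set dressing (finishes minute 80). Taking the maximum gives a start of minute 132, and it finishes at 132 + 49 = minute 181.
The final polish has to wait for rehearsal (finishes minute 181); actor marking (finishes minute 127). The latest of these is minute 181, so the final polish runs minute 181 to 181 + 65 = minute 246.
All tasks are finished once the last one completes. Finish times: Set dressing at 80, Lens checking at 95, Actor marking at 127, Rehearsal at 181, The final polish at 246. The latest is minute 246.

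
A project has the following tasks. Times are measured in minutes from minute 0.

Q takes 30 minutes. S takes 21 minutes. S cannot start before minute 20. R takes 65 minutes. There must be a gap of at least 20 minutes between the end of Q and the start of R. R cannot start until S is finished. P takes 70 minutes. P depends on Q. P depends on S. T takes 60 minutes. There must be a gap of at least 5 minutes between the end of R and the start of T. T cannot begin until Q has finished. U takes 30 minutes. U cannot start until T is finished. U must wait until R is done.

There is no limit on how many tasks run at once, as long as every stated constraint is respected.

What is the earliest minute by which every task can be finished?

After its own release at minute 20, S can start at minute 20 and finishes at minute 41.
Q has no prerequisites, so it starts at minute 0 and finishes at minute 30.
For R: Q (finishes minute 30, plus 20-minute gap → minute 50); S (finishes minute 41). Taking the maximum gives a start of minute 50, and it finishes at 50 + 65 = minute 115.
For T: R (finishes minute 115, plus 5-minute gap → minute 120); Q (finishes minute 30). Taking the maximum gives a start of minute 120, and it finishes at 120 + 60 = minute 180.
U needs all of T (finishes minute 180); R (finishes minute 115). That puts its earliest start at minute 180; it finishes at 180 + 30 = minute 210.
P has to wait for Q (finishes minute 30); S (finishes minute 41). The latest of these is minute 41, so P runs minute 41 to 41 + 70 = minute 111.
All tasks are finished once the last one completes. Finish times: P at 111, Q at 30, R at 115, S at 41, T at 180, U at 210. The latest is minute 210.

210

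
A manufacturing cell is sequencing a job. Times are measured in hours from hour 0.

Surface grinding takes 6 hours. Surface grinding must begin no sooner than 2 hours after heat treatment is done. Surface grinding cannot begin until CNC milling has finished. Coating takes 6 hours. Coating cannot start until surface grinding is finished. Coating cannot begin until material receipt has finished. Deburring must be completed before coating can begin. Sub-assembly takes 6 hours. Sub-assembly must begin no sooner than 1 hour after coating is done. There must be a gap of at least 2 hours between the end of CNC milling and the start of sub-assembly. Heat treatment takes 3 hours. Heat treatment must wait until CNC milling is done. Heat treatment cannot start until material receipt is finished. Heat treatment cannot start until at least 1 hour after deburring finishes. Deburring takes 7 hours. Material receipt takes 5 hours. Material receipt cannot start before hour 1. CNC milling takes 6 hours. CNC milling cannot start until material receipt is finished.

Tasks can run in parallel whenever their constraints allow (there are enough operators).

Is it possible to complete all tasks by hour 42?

Yes

Deburring has no prerequisites, so it starts at hour 0 and finishes at hour 7.
Material receipt waits on its own release at hour 1, so it starts at hour 1 and finishes at 1 + 5 = hour 6.
CNC milling cannot begin until material receipt (finishes hour 6). It runs from hour 6 to 6 + 6 = hour 12.
Heat treatment cannot start until CNC milling (finishes hour 12); material receipt (finishes hour 6); deburring (finishes hour 7, plus 1-hour gap → hour 8). The controlling bound is hour 12, so heat treatment finishes at 12 + 3 = hour 15.
Surface grinding needs all of heat treatment (finishes hour 15, plus 2-hour gap → hour 17); CNC milling (finishes hour 12). That puts its earliest start at hour 17; it finishes at 17 + 6 = hour 23.
For coating: surface grinding (finishes hour 23); material receipt (finishes hour 6); deburring (finishes hour 7). Taking the maximum gives a start of hour 23, and it finishes at 23 + 6 = hour 29.
Sub-assembly cannot start until coating (finishes hour 29, plus 1-hour gap → hour 30); CNC milling (finishes hour 12, plus 2-hour gap → hour 14). The controlling bound is hour 30, so sub-assembly finishes at 30 + 6 = hour 36.
Every task is finished by hour 36, which is no later than the deadline of 42, so the schedule is feasible.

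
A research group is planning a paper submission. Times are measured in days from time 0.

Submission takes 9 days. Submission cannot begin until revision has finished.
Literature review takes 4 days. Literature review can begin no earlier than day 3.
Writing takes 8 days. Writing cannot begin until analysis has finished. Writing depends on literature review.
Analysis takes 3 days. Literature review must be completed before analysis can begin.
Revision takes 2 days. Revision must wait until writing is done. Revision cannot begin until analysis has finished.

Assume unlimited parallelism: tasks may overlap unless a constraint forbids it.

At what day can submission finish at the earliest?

29

Literature review waits on its own release at day 3, so it starts at day 3 and finishes at 3 + 4 = day 7.
After literature review (finishes day 7), analysis can start at day 7 and finishes at day 10.
Writing has to wait for analysis (finishes day 10); literature review (finishes day 7). The latest of these is day 10, so writing runs day 10 to 10 + 8 = day 18.
For revision: writing (finishes day 18); analysis (finishes day 10). Taking the maximum gives a start of day 18, and it finishes at 18 + 2 = day 20.
After revision (finishes day 20), submission can start at day 20 and finishes at day 29.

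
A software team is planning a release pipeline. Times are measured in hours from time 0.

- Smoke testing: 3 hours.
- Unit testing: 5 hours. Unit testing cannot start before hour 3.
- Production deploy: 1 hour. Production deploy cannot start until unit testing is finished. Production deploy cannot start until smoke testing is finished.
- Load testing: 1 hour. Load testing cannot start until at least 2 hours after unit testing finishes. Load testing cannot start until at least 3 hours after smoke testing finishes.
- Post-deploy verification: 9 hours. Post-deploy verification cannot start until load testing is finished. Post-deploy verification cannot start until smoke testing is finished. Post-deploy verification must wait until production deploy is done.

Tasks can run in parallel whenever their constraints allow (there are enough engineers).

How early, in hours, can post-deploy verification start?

11

Smoke testing has no prerequisites, so it starts at hour 0 and finishes at hour 3.
Unit testing cannot begin until its own release at hour 3. It runs from hour 3 to 3 + 5 = hour 8.
Production deploy cannot start until unit testing (finishes hour 8); smoke testing (finishes hour 3). The controlling bound is hour 8, so production deploy finishes at 8 + 1 = hour 9.
For load testing: unit testing (finishes hour 8, plus 2-hour gap → hour 10); smoke testing (finishes hour 3, plus 3-hour gap → hour 6). Taking the maximum gives a start of hour 10, and it finishes at 10 + 1 = hour 11.
Post-deploy verification waits on load testing (finishes hour 11); smoke testing (finishes hour 3); production deploy (finishes hour 9). The latest of these is hour 11, which is the earliest post-deploy verification can start.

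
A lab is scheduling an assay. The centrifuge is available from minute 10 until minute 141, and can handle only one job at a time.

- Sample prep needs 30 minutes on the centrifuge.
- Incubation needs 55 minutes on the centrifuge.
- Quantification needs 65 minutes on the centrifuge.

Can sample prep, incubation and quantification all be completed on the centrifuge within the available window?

No

The centrifuge window is 141 − 10 = 131 minutes.
Running back to back, the jobs need 30 + 55 + 65 = 150 minutes on the centrifuge.
Since 150 > 131, they cannot all fit.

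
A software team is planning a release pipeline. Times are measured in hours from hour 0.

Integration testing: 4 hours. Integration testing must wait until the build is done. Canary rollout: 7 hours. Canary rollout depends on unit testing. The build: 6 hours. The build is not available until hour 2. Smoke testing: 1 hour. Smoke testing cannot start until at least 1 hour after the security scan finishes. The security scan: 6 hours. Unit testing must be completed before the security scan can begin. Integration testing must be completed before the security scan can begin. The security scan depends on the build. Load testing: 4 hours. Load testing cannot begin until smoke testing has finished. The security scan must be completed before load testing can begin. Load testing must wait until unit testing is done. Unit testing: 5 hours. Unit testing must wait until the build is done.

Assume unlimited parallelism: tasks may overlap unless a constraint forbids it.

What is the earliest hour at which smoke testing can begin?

20

After its own release at hour 2, the build can start at hour 2 and finishes at hour 8.
After the build (finishes hour 8), integration testing can start at hour 8 and finishes at hour 12.
Unit testing waits on the build (finishes hour 8), so it starts at hour 8 and finishes at 8 + 5 = hour 13.
The security scan has to wait for unit testing (finishes hour 13); integration testing (finishes hour 12); the build (finishes hour 8). The latest of these is hour 13, so the security scan runs hour 13 to 13 + 6 = hour 19.
Smoke testing waits on the security scan (finishes hour 19, plus 1-hour gap → hour 20), so the earliest it can start is hour 20.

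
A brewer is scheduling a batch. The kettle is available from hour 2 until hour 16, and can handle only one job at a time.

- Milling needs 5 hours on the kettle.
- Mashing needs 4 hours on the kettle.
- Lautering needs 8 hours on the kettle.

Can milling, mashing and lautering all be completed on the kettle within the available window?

The kettle window is 16 − 2 = 14 hours.
Running back to back, the jobs need 5 + 4 + 8 = 17 hours on the kettle.
Since 17 > 14, they cannot all fit.

No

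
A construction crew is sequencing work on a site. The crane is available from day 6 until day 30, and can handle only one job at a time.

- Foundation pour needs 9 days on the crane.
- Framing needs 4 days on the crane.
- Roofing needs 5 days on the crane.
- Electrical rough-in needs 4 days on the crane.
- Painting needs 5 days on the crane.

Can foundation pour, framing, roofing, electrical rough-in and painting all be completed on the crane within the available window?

No

The crane window is 30 − 6 = 24 days.
Running back to back, the jobs need 9 + 4 + 5 + 4 + 5 = 27 days on the crane.
Since 27 > 24, they cannot all fit.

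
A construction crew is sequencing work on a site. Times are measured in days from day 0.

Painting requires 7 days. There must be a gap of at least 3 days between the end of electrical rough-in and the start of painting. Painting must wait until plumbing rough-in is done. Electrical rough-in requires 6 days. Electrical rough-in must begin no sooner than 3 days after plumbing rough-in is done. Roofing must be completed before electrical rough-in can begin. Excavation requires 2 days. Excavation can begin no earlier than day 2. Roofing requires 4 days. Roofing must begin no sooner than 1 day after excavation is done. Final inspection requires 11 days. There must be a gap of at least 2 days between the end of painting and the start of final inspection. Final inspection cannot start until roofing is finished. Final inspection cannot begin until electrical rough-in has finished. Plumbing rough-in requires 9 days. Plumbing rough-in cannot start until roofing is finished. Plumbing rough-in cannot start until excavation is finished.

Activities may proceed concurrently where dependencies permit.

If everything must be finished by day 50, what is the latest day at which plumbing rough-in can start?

9

Nothing follows final inspection; the deadline of day 50 is its only limit. It must start by 50 − 11 = day 39.
Painting has to be done before final inspection (must start by day 39, minus 2-day gap → day 37). That means finishing by day 37, i.e. starting by 37 − 7 = day 30.
For electrical rough-in: painting (must start by day 30, minus 3-day gap → day 27); final inspection (must start by day 39). The most restrictive is day 27; with a 6-day duration, electrical rough-in must start by day 21.
Plumbing rough-in feeds electrical rough-in (must start by day 21, minus 3-day gap → day 18); painting (must start by day 30). Taking the minimum, plumbing rough-in must finish by day 18 and start by 18 − 9 = day 9.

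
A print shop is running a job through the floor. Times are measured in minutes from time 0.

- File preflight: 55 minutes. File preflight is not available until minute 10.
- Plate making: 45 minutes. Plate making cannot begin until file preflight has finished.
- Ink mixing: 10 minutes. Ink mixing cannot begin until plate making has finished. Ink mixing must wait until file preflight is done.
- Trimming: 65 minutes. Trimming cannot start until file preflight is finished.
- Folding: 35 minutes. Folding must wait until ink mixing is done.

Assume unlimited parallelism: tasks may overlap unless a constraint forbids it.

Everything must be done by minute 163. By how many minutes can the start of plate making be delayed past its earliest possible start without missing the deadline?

After its own release at minute 10, file preflight can start at minute 10 and finishes at minute 65.
After file preflight (finishes minute 65), plate making can start at minute 65 and finishes at minute 110.

Working backward from the deadline:
To finish by minute 163, folding (duration 35) must start no later than minute 128.
Ink mixing feeds into folding (must start by minute 128); so ink mixing must finish by minute 128 and therefore start by minute 118.
Plate making feeds into ink mixing (must start by minute 118); so plate making must finish by minute 118 and therefore start by minute 73.
So plate making can start as early as minute 65 and as late as minute 73, giving 73 − 65 = 8 minutes of slack.

8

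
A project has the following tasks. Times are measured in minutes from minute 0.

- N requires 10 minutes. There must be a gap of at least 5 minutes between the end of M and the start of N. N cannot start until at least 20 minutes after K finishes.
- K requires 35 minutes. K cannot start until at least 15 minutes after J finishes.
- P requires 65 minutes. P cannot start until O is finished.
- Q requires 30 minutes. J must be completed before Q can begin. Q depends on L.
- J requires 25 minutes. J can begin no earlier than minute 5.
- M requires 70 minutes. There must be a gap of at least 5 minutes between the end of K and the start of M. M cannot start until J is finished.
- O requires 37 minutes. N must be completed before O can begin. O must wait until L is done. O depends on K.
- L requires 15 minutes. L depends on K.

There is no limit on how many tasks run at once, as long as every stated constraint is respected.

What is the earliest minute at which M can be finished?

155

J cannot begin until its own release at minute 5. It runs from minute 5 to 5 + 25 = minute 30.
K cannot begin until J (finishes minute 30, plus 15-minute gap → minute 45). It runs from minute 45 to 45 + 35 = minute 80.
M cannot start until K (finishes minute 80, plus 5-minute gap → minute 85); J (finishes minute 30). The controlling bound is minute 85, so M finishes at 85 + 70 = minute 155.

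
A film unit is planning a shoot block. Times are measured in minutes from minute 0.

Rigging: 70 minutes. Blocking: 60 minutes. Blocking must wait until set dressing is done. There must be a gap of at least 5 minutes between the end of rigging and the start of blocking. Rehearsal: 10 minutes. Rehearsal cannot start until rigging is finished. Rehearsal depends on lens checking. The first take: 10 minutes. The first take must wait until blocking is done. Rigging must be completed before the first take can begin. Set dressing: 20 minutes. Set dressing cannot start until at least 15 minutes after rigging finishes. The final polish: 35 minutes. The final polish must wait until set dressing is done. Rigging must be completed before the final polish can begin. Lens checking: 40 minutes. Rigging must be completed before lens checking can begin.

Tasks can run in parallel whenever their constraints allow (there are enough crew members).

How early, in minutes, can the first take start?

165

Rigging has no prerequisites, so it starts at minute 0 and finishes at minute 70.
After rigging (finishes minute 70, plus 15-minute gap → minute 85), set dressing can start at minute 85 and finishes at minute 105.
For blocking: set dressing (finishes minute 105); rigging (finishes minute 70, plus 5-minute gap → minute 75). Taking the maximum gives a start of minute 105, and it finishes at 105 + 60 = minute 165.
The first take waits on blocking (finishes minute 165); rigging (finishes minute 70). The latest of these is minute 165, which is the earliest the first take can start.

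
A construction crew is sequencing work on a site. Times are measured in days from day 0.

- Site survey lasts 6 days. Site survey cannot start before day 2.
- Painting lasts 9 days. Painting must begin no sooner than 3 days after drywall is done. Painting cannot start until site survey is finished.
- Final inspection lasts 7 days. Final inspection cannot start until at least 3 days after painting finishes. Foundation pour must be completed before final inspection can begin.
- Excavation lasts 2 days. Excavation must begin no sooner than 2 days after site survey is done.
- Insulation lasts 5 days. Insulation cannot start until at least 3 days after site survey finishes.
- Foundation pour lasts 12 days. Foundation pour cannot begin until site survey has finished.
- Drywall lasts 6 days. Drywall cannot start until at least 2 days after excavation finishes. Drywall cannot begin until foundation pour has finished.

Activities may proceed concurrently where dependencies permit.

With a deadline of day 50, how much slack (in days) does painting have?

2

Site survey waits on its own release at day 2, so it starts at day 2 and finishes at 2 + 6 = day 8.
Foundation pour waits on site survey (finishes day 8), so it starts at day 8 and finishes at 8 + 12 = day 20.
Excavation cannot begin until site survey (finishes day 8, plus 2-day gap → day 10). It runs from day 10 to 10 + 2 = day 12.
Drywall needs all of excavation (finishes day 12, plus 2-day gap → day 14); foundation pour (finishes day 20). That puts its earliest start at day 20; it finishes at 20 + 6 = day 26.
Painting cannot start until drywall (finishes day 26, plus 3-day gap → day 29); site survey (finishes day 8). The controlling bound is day 29, so painting finishes at 29 + 9 = day 38.

Working backward from the deadline:
To finish by day 50, final inspection (duration 7) must start no later than day 43.
Painting has to be done before final inspection (must start by day 43, minus 3-day gap → day 40). That means finishing by day 40, i.e. starting by 40 − 9 = day 31.
So painting can start as early as day 29 and as late as day 31, giving 31 − 29 = 2 days of slack.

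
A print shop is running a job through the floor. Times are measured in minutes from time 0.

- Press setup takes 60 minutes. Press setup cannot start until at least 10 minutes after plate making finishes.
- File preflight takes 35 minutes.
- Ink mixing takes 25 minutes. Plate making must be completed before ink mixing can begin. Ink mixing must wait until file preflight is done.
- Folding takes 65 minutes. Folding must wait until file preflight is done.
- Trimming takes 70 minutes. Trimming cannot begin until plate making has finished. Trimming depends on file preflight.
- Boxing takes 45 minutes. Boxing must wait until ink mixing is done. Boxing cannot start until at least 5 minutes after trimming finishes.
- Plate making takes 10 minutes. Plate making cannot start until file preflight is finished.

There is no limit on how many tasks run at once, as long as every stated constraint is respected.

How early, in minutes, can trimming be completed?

Nothing blocks file preflight, so it runs from minute 0 to minute 35.
Plate making cannot begin until file preflight (finishes minute 35). It runs from minute 35 to 35 + 10 = minute 45.
For trimming: plate making (finishes minute 45); file preflight (finishes minute 35). Taking the maximum gives a start of minute 45, and it finishes at 45 + 70 = minute 115.

115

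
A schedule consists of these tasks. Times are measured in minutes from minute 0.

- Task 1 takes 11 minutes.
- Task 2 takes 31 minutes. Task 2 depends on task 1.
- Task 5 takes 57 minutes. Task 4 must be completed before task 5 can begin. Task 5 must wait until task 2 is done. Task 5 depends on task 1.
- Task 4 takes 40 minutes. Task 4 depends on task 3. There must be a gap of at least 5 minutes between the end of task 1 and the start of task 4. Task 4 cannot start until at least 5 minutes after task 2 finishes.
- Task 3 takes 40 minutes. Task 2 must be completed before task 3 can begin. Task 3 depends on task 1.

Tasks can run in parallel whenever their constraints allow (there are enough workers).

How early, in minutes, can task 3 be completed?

Nothing blocks task 1, so it runs from minute 0 to minute 11.
Task 2 waits on task 1 (finishes minute 11), so it starts at minute 11 and finishes at 11 + 31 = minute 42.
Task 3 needs all of task 2 (finishes minute 42); task 1 (finishes minute 11). That puts its earliest start at minute 42; it finishes at 42 + 40 = minute 82.

82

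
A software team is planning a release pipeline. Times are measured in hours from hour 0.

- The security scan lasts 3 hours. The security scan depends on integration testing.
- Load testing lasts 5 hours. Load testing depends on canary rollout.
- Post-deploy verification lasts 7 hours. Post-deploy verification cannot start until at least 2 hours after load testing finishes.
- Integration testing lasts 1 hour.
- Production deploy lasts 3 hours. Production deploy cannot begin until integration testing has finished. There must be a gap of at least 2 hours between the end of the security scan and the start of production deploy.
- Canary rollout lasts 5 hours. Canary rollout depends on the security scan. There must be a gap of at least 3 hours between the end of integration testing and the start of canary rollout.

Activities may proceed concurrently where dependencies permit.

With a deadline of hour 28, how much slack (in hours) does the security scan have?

Integration testing can start immediately at hour 0; it finishes at hour 1.
The security scan cannot begin until integration testing (finishes hour 1). It runs from hour 1 to 1 + 3 = hour 4.

Working backward from the deadline:
To finish by hour 28, post-deploy verification (duration 7) must start no later than hour 21.
Load testing feeds into post-deploy verification (must start by hour 21, minus 2-hour gap → hour 19); so load testing must finish by hour 19 and therefore start by hour 14.
Since load testing (must start by hour 14) depends on it, canary rollout must finish by hour 14. Backing off its 5-hour duration gives a latest start of hour 9.
Production deploy must finish by hour 28; it takes 3 hours, so it must start by 28 − 3 = hour 25.
The security scan must finish in time for canary rollout (must start by hour 9); production deploy (must start by hour 25, minus 2-hour gap → hour 23). The tightest is hour 9, so the security scan must start by 9 − 3 = hour 6.
So the security scan can start as early as hour 1 and as late as hour 6, giving 6 − 1 = 5 hours of slack.

5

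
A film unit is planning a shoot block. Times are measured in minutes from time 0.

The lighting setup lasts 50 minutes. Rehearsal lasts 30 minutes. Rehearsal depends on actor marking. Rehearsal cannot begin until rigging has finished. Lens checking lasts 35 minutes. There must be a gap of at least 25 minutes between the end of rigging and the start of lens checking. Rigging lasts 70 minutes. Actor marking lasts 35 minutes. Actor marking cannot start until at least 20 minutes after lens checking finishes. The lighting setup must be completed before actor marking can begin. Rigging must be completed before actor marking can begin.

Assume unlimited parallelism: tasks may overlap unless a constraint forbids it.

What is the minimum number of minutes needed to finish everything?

215

The lighting setup has no prerequisites, so it starts at minute 0 and finishes at minute 50.
Rigging can start immediately at minute 0; it finishes at minute 70.
Lens checking waits on rigging (finishes minute 70, plus 25-minute gap → minute 95), so it starts at minute 95 and finishes at 95 + 35 = minute 130.
Actor marking cannot start until lens checking (finishes minute 130, plus 20-minute gap → minute 150); the lighting setup (finishes minute 50); rigging (finishes minute 70). The controlling bound is minute 150, so actor marking finishes at 150 + 35 = minute 185.
Rehearsal cannot start until actor marking (finishes minute 185); rigging (finishes minute 70). The controlling bound is minute 185, so rehearsal finishes at 185 + 30 = minute 215.
All tasks are finished once the last one completes. Finish times: Rigging at 70, The lighting setup at 50, Lens checking at 130, Actor marking at 185, Rehearsal at 215. The latest is minute 215.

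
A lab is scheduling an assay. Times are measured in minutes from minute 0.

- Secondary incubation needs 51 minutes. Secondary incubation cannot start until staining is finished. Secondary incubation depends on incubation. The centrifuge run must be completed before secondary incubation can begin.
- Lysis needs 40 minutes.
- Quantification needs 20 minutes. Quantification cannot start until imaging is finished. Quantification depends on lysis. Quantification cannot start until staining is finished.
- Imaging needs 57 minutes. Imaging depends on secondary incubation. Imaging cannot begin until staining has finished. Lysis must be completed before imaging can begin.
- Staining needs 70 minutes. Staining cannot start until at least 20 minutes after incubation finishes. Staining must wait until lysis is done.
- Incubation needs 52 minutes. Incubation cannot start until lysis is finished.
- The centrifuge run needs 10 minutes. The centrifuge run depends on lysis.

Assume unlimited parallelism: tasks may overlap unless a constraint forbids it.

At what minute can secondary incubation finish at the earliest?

Lysis has no prerequisites, so it starts at minute 0 and finishes at minute 40.
The centrifuge run cannot begin until lysis (finishes minute 40). It runs from minute 40 to 40 + 10 = minute 50.
Incubation cannot begin until lysis (finishes minute 40). It runs from minute 40 to 40 + 52 = minute 92.
For staining: incubation (finishes minute 92, plus 20-minute gap → minute 112); lysis (finishes minute 40). Taking the maximum gives a start of minute 112, and it finishes at 112 + 70 = minute 182.
Secondary incubation needs all of staining (finishes minute 182); incubation (finishes minute 92); the centrifuge run (finishes minute 50). That puts its earliest start at minute 182; it finishes at 182 + 51 = minute 233.

233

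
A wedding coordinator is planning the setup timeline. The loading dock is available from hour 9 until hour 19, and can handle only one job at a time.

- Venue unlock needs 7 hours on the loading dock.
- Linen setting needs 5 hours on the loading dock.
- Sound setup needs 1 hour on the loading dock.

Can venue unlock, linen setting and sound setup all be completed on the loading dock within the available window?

The loading dock window is 19 − 9 = 10 hours.
Running back to back, the jobs need 7 + 5 + 1 = 13 hours on the loading dock.
Since 13 > 10, they cannot all fit.

No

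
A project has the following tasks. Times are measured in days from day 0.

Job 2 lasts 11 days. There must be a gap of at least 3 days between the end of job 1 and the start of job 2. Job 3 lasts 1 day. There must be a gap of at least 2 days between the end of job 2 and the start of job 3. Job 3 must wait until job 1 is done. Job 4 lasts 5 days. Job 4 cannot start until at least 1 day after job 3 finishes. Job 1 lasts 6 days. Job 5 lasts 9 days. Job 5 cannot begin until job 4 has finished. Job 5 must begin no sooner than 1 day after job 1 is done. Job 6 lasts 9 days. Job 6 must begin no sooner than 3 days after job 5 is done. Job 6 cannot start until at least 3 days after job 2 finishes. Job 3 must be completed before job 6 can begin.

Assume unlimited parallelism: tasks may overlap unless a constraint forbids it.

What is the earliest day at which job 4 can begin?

24

Job 1 can start immediately at day 0; it finishes at day 6.
Job 2 cannot begin until job 1 (finishes day 6, plus 3-day gap → day 9). It runs from day 9 to 9 + 11 = day 20.
Job 3 needs all of job 2 (finishes day 20, plus 2-day gap → day 22); job 1 (finishes day 6). That puts its earliest start at day 22; it finishes at 22 + 1 = day 23.
Job 4 waits on job 3 (finishes day 23, plus 1-day gap → day 24), so the earliest it can start is day 24.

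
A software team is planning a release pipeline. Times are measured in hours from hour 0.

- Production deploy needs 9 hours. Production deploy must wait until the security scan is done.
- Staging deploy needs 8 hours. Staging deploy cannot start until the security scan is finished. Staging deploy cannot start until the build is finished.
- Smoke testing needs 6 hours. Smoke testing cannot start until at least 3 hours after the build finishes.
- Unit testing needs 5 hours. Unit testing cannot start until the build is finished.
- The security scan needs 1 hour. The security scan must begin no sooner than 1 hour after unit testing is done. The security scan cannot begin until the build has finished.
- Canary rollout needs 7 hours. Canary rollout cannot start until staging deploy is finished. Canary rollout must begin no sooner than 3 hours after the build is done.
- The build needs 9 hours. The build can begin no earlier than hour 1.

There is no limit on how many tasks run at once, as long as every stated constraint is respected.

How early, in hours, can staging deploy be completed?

The build cannot begin until its own release at hour 1. It runs from hour 1 to 1 + 9 = hour 10.
Unit testing waits on the build (finishes hour 10), so it starts at hour 10 and finishes at 10 + 5 = hour 15.
The security scan has to wait for unit testing (finishes hour 15, plus 1-hour gap → hour 16); the build (finishes hour 10). The latest of these is hour 16, so the security scan runs hour 16 to 16 + 1 = hour 17.
For staging deploy: the security scan (finishes hour 17); the build (finishes hour 10). Taking the maximum gives a start of hour 17, and it finishes at 17 + 8 = hour 25.

25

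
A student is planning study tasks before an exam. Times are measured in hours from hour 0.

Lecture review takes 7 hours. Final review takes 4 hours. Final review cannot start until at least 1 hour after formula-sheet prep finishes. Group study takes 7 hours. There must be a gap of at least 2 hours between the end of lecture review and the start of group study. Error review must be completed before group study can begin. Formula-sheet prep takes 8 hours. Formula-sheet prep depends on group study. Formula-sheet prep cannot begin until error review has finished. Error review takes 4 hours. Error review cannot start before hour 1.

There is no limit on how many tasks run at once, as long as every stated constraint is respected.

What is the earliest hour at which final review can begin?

25

Error review cannot begin until its own release at hour 1. It runs from hour 1 to 1 + 4 = hour 5.
Lecture review can start immediately at hour 0; it finishes at hour 7.
For group study: lecture review (finishes hour 7, plus 2-hour gap → hour 9); error review (finishes hour 5). Taking the maximum gives a start of hour 9, and it finishes at 9 + 7 = hour 16.
Formula-sheet prep needs all of group study (finishes hour 16); error review (finishes hour 5). That puts its earliest start at hour 16; it finishes at 16 + 8 = hour 24.
Final review waits on formula-sheet prep (finishes hour 24, plus 1-hour gap → hour 25), so the earliest it can start is hour 25.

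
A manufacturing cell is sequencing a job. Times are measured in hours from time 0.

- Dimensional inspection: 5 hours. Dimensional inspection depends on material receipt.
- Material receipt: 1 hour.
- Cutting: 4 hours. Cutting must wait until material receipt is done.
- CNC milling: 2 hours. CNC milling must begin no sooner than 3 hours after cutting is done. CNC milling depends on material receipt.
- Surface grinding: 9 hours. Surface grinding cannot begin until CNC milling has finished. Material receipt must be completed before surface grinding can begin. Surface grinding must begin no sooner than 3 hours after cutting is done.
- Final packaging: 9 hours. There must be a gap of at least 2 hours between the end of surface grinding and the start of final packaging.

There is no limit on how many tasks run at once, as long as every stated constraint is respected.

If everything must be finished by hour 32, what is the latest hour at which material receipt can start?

2

To finish by hour 32, final packaging (duration 9) must start no later than hour 23.
Surface grinding has to be done before final packaging (must start by hour 23, minus 2-hour gap → hour 21). That means finishing by hour 21, i.e. starting by 21 − 9 = hour 12.
CNC milling has to be done before surface grinding (must start by hour 12). That means finishing by hour 12, i.e. starting by 12 − 2 = hour 10.
Cutting must finish in time for CNC milling (must start by hour 10, minus 3-hour gap → hour 7); surface grinding (must start by hour 12, minus 3-hour gap → hour 9). The tightest is hour 7, so cutting must start by 7 − 4 = hour 3.
Dimensional inspection has no dependents, so it just needs to finish by hour 32. Starting by 32 − 5 = hour 27 achieves that.
Material receipt has several dependents: cutting (must start by hour 3); CNC milling (must start by hour 10); surface grinding (must start by hour 12); dimensional inspection (must start by hour 27). The earliest of those limits is hour 3, so material receipt must start by 3 − 1 = hour 2.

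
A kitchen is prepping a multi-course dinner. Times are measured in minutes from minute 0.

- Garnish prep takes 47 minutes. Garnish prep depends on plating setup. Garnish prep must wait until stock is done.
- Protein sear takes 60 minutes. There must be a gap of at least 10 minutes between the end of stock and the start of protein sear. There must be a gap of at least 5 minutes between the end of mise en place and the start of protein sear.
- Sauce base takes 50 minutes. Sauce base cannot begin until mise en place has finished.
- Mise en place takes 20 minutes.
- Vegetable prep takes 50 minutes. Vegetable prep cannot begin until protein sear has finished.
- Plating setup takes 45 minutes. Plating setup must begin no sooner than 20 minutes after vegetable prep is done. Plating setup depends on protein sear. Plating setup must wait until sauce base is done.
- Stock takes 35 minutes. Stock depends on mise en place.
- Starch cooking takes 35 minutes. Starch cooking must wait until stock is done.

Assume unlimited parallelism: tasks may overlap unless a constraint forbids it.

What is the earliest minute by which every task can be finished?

287

Mise en place can start immediately at minute 0; it finishes at minute 20.
After mise en place (finishes minute 20), sauce base can start at minute 20 and finishes at minute 70.
After mise en place (finishes minute 20), stock can start at minute 20 and finishes at minute 55.
Starch cooking cannot begin until stock (finishes minute 55). It runs from minute 55 to 55 + 35 = minute 90.
Protein sear has to wait for stock (finishes minute 55, plus 10-minute gap → minute 65); mise en place (finishes minute 20, plus 5-minute gap → minute 25). The latest of these is minute 65, so protein sear runs minute 65 to 65 + 60 = minute 125.
Vegetable prep waits on protein sear (finishes minute 125), so it starts at minute 125 and finishes at 125 + 50 = minute 175.
For plating setup: vegetable prep (finishes minute 175, plus 20-minute gap → minute 195); protein sear (finishes minute 125); sauce base (finishes minute 70). Taking the maximum gives a start of minute 195, and it finishes at 195 + 45 = minute 240.
Garnish prep has to wait for plating setup (finishes minute 240); stock (finishes minute 55). The latest of these is minute 240, so garnish prep runs minute 240 to 240 + 47 = minute 287.
All tasks are finished once the last one completes. Finish times: Mise en place at 20, Stock at 55, Sauce base at 70, Protein sear at 125, Vegetable prep at 175, Starch cooking at 90, Plating setup at 240, Garnish prep at 287. The latest is minute 287.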